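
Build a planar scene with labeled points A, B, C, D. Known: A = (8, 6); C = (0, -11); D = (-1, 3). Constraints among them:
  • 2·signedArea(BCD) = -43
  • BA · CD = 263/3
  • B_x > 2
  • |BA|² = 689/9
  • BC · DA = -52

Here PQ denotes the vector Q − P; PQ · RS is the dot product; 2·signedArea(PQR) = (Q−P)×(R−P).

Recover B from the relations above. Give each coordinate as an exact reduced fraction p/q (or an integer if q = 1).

1. B_x = 7/3  [BC · DA = -52 ∩ 2·signedArea(BCD) = -43]
2. B_y = -2/3  [BC · DA = -52 ∩ 2·signedArea(BCD) = -43]
   → B = (7/3, -2/3)

B = (7/3, -2/3)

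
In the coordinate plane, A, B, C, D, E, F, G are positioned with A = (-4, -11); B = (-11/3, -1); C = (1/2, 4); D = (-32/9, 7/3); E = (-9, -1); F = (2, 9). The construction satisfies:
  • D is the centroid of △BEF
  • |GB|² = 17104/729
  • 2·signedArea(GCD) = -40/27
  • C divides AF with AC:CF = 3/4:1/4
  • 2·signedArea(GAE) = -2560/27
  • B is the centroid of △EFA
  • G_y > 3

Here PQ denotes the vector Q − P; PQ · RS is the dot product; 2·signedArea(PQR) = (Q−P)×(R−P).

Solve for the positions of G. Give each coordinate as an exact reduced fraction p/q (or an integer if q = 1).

G = (-47/27, 31/9)

1. G_x = -47/27  [2·signedArea(GAE) = -2560/27 ∩ 2·signedArea(GCD) = -40/27]
2. G_y = 31/9  [2·signedArea(GAE) = -2560/27 ∩ 2·signedArea(GCD) = -40/27]
   → G = (-47/27, 31/9)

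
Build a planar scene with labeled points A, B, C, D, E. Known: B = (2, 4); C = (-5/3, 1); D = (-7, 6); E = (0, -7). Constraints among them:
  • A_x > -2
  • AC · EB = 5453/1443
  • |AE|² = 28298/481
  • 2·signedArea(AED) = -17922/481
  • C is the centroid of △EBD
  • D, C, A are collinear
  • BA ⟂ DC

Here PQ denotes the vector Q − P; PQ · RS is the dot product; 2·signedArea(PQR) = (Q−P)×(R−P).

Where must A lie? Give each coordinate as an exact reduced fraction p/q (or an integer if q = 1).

A = (-583/481, 276/481)

1. A_x = -583/481  [D, C, A are collinear ∩ BA ⟂ DC]
2. A_y = 276/481  [D, C, A are collinear ∩ BA ⟂ DC]
   → A = (-583/481, 276/481)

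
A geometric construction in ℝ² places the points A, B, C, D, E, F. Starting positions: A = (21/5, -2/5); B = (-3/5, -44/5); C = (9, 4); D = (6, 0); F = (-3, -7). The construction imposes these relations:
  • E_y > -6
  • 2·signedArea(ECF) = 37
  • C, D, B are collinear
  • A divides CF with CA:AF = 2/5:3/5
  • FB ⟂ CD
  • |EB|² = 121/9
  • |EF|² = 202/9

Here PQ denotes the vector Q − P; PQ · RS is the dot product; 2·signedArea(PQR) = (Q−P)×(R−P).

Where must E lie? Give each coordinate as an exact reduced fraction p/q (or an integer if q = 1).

E = (8/5, -88/15)

1. E_x = 8/5  [line 11·x + -12·y + -88 = 0 ∩ |EF|² = 202/9]
2. E_y = -88/15  [line 11·x + -12·y + -88 = 0 ∩ |EF|² = 202/9]
   → E = (8/5, -88/15)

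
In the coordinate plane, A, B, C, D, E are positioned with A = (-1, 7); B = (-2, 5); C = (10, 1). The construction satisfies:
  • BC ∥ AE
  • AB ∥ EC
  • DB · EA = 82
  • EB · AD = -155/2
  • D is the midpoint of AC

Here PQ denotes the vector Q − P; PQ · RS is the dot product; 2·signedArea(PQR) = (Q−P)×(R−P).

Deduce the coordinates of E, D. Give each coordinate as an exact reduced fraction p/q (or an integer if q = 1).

1. E_x = 11  [AB ∥ EC ∩ BC ∥ AE]
2. E_y = 3  [AB ∥ EC ∩ BC ∥ AE]
   → E = (11, 3)
3. D_x = 9/2  [D is the midpoint of AC]
4. D_y = 4  [D is the midpoint of AC]
   → D = (9/2, 4)

D = (9/2, 4)
E = (11, 3)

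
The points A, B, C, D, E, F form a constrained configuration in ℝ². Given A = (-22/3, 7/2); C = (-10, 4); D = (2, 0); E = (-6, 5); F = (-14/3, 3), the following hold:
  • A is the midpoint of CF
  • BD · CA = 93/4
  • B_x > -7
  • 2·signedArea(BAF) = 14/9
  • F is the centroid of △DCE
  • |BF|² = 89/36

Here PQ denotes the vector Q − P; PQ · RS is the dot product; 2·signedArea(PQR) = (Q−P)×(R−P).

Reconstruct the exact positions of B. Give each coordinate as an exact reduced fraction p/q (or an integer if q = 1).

1. B_x = -6  [2·signedArea(BAF) = 14/9 ∩ BD · CA = 93/4]
2. B_y = 23/6  [2·signedArea(BAF) = 14/9 ∩ BD · CA = 93/4]
   → B = (-6, 23/6)

B = (-6, 23/6)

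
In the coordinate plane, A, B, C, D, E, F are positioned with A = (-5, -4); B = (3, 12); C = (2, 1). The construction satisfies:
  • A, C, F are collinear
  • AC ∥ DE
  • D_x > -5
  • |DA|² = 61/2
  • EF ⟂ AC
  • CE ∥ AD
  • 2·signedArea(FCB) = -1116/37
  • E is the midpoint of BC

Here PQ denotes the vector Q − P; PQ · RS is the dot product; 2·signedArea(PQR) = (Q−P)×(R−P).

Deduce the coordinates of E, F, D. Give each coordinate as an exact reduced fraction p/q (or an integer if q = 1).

1. E_x = 5/2  [E is the midpoint of BC]
2. E_y = 13/2  [E is the midpoint of BC]
   → E = (5/2, 13/2)
3. F_x = 365/74  [A, C, F are collinear ∩ EF ⟂ AC]
4. F_y = 229/74  [A, C, F are collinear ∩ EF ⟂ AC]
   → F = (365/74, 229/74)
5. D_x = -9/2  [AC ∥ DE ∩ CE ∥ AD]
6. D_y = 3/2  [AC ∥ DE ∩ CE ∥ AD]
   → D = (-9/2, 3/2)

D = (-9/2, 3/2)
E = (5/2, 13/2)
F = (365/74, 229/74)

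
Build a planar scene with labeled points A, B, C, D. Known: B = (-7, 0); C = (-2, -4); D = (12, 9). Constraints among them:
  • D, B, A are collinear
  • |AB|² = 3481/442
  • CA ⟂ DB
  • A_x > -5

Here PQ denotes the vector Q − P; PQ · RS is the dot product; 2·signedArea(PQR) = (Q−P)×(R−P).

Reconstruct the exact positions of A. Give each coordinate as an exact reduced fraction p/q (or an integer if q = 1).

A = (-1973/442, 531/442)

1. A_x = -1973/442  [D, B, A are collinear ∩ CA ⟂ DB]
2. A_y = 531/442  [D, B, A are collinear ∩ CA ⟂ DB]
   → A = (-1973/442, 531/442)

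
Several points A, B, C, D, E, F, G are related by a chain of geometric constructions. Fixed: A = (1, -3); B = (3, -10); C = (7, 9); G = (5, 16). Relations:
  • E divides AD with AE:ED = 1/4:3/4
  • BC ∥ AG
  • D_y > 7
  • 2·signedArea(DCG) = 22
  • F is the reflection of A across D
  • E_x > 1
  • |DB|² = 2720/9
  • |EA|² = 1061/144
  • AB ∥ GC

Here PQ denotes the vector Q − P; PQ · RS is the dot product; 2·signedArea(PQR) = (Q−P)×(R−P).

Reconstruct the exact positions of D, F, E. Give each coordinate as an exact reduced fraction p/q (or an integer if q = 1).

D = (13/3, 22/3)
E = (11/6, -5/12)
F = (23/3, 53/3)

1. D_x = 13/3  [line -7·x + -2·y + 45 = 0 ∩ |DB|² = 2720/9]
2. D_y = 22/3  [line -7·x + -2·y + 45 = 0 ∩ |DB|² = 2720/9]
   → D = (13/3, 22/3)
3. F_x = 23/3  [F is the reflection of A across D]
4. F_y = 53/3  [F is the reflection of A across D]
   → F = (23/3, 53/3)
5. E_x = 11/6  [E divides AD with AE:ED = 1/4:3/4]
6. E_y = -5/12  [E divides AD with AE:ED = 1/4:3/4]
   → E = (11/6, -5/12)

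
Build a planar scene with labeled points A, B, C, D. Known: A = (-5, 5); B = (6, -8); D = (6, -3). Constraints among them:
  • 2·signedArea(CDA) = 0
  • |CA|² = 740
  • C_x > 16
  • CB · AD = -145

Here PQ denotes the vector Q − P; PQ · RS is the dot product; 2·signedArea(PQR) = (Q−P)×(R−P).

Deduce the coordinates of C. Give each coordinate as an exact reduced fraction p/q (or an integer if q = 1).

1. C_x = 17  [2·signedArea(CDA) = 0 ∩ CB · AD = -145]
2. C_y = -11  [2·signedArea(CDA) = 0 ∩ CB · AD = -145]
   → C = (17, -11)

C = (17, -11)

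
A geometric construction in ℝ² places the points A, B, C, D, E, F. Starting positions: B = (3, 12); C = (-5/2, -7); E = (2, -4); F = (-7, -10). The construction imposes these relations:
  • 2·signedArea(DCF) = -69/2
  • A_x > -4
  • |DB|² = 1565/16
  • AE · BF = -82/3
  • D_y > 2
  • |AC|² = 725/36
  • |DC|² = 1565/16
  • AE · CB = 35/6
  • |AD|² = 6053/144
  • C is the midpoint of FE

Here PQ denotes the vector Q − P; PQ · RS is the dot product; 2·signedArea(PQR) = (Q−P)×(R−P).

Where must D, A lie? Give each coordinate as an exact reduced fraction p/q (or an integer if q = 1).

1. D_x = 1/4  [line 3·x + -9/2·y + 21/2 = 0 ∩ |DC|² = 1565/16]
2. D_y = 5/2  [line 3·x + -9/2·y + 21/2 = 0 ∩ |DC|² = 1565/16]
   → D = (1/4, 5/2)
3. A_x = -11/3  [AE · BF = -82/3 ∩ AE · CB = 35/6]
4. A_y = -8/3  [AE · BF = -82/3 ∩ AE · CB = 35/6]
   → A = (-11/3, -8/3)

A = (-11/3, -8/3)
D = (1/4, 5/2)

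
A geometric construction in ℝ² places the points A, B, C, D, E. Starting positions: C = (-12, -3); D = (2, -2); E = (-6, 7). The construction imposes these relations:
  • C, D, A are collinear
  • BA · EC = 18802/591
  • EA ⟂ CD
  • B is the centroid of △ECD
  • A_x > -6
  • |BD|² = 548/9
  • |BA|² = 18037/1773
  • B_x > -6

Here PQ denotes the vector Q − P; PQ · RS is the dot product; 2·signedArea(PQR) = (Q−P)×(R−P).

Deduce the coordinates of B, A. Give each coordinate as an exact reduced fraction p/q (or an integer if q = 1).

A = (-1048/197, -497/197)
B = (-16/3, 2/3)

1. B_x = -16/3  [B is the centroid of △ECD]
2. B_y = 2/3  [B is the centroid of △ECD]
   → B = (-16/3, 2/3)
3. A_x = -1048/197  [C, D, A are collinear ∩ EA ⟂ CD]
4. A_y = -497/197  [C, D, A are collinear ∩ EA ⟂ CD]
   → A = (-1048/197, -497/197)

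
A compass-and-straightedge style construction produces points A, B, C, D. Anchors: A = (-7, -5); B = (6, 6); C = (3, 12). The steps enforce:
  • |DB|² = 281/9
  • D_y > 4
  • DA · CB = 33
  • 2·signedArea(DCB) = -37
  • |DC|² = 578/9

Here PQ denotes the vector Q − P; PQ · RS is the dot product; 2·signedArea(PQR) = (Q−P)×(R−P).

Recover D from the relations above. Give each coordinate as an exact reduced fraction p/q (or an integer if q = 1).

1. D_x = 2/3  [2·signedArea(DCB) = -37 ∩ DA · CB = 33]
2. D_y = 13/3  [2·signedArea(DCB) = -37 ∩ DA · CB = 33]
   → D = (2/3, 13/3)

D = (2/3, 13/3)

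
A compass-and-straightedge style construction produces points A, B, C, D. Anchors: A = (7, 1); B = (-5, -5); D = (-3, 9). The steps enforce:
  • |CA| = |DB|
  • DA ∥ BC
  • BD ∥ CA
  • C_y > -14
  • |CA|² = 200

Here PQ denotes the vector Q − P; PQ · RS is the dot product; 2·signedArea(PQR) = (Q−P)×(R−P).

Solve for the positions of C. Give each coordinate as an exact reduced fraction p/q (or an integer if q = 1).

C = (5, -13)

1. C_x = 5  [BD ∥ CA ∩ DA ∥ BC]
2. C_y = -13  [BD ∥ CA ∩ DA ∥ BC]
   → C = (5, -13)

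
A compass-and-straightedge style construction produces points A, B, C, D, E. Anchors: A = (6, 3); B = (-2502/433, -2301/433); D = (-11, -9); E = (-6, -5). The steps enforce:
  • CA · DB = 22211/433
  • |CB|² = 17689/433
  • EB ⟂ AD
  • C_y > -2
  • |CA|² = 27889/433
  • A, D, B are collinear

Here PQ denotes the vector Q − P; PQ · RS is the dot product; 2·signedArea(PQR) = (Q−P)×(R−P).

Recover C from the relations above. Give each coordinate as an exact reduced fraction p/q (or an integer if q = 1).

1. C_x = -241/433  [line -2261/433·x + -1596/433·y + -3857/433 = 0 ∩ |CA|² = 27889/433]
2. C_y = -705/433  [line -2261/433·x + -1596/433·y + -3857/433 = 0 ∩ |CA|² = 27889/433]
   → C = (-241/433, -705/433)

C = (-241/433, -705/433)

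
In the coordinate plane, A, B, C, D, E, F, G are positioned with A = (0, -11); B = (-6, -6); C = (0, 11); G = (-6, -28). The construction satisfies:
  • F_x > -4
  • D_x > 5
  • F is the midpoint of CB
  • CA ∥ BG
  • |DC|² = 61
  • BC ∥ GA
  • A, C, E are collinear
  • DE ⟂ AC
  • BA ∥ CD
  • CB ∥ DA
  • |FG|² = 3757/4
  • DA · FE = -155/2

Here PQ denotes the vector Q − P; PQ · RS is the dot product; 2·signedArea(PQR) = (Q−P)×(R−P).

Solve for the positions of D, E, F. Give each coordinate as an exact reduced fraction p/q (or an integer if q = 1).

1. D_x = 6  [CB ∥ DA ∩ BA ∥ CD]
2. D_y = 6  [CB ∥ DA ∩ BA ∥ CD]
   → D = (6, 6)
3. E_x = 0  [A, C, E are collinear ∩ DE ⟂ AC]
4. E_y = 6  [A, C, E are collinear ∩ DE ⟂ AC]
   → E = (0, 6)
5. F_x = -3  [F is the midpoint of CB]
6. F_y = 5/2  [F is the midpoint of CB]
   → F = (-3, 5/2)

D = (6, 6)
E = (0, 6)
F = (-3, 5/2)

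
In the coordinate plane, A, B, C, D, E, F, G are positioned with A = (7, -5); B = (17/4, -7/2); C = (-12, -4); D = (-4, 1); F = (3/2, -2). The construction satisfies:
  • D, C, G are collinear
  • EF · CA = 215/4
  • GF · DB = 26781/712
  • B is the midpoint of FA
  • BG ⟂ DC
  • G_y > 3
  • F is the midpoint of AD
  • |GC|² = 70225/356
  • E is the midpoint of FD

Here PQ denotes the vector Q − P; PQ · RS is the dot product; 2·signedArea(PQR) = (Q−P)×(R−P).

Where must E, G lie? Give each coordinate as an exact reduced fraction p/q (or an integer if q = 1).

E = (-5/4, -1/2)
G = (-8/89, 613/178)

1. E_x = -5/4  [E is the midpoint of FD]
2. E_y = -1/2  [E is the midpoint of FD]
   → E = (-5/4, -1/2)
3. G_x = -8/89  [D, C, G are collinear ∩ BG ⟂ DC]
4. G_y = 613/178  [D, C, G are collinear ∩ BG ⟂ DC]
   → G = (-8/89, 613/178)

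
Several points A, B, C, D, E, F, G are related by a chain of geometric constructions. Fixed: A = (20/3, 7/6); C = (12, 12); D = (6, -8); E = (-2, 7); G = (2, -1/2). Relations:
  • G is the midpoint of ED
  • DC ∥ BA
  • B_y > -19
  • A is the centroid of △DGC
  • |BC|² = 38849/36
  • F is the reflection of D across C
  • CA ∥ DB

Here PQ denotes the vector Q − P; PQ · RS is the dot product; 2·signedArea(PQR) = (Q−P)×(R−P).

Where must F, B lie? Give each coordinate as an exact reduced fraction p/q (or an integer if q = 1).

B = (2/3, -113/6)
F = (18, 32)

1. F_x = 18  [F is the reflection of D across C]
2. F_y = 32  [F is the reflection of D across C]
   → F = (18, 32)
3. B_x = 2/3  [DC ∥ BA ∩ CA ∥ DB]
4. B_y = -113/6  [DC ∥ BA ∩ CA ∥ DB]
   → B = (2/3, -113/6)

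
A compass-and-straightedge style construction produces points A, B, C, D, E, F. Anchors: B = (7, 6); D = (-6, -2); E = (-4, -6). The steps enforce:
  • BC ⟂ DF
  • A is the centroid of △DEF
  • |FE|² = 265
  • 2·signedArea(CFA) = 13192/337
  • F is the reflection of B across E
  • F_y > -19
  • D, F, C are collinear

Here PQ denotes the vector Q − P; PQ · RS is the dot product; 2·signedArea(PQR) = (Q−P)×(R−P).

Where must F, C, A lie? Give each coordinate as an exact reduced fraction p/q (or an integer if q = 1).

1. F_x = -15  [F is the reflection of B across E]
2. F_y = -18  [F is the reflection of B across E]
   → F = (-15, -18)
3. C_x = 183/337  [D, F, C are collinear ∩ BC ⟂ DF]
4. C_y = 3246/337  [D, F, C are collinear ∩ BC ⟂ DF]
   → C = (183/337, 3246/337)
5. A_x = -25/3  [A is the centroid of △DEF]
6. A_y = -26/3  [A is the centroid of △DEF]
   → A = (-25/3, -26/3)

A = (-25/3, -26/3)
C = (183/337, 3246/337)
F = (-15, -18)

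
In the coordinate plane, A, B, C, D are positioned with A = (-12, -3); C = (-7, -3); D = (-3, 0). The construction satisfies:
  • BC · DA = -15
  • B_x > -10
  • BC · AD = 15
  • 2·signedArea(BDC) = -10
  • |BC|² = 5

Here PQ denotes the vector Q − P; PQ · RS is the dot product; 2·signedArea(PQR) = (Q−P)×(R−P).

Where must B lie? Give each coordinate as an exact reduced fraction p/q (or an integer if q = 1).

1. B_x = -9  [BC · DA = -15 ∩ 2·signedArea(BDC) = -10]
2. B_y = -2  [BC · DA = -15 ∩ 2·signedArea(BDC) = -10]
   → B = (-9, -2)

B = (-9, -2)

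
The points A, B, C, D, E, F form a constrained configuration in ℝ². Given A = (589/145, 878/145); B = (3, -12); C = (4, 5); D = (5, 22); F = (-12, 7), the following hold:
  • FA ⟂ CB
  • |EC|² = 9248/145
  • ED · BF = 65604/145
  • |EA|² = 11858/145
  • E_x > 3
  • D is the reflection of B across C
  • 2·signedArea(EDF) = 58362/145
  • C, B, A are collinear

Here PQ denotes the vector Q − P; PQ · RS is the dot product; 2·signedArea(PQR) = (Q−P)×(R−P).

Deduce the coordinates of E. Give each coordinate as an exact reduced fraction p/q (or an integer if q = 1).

E = (512/145, -431/145)

1. E_x = 512/145  [2·signedArea(EDF) = 58362/145 ∩ ED · BF = 65604/145]
2. E_y = -431/145  [2·signedArea(EDF) = 58362/145 ∩ ED · BF = 65604/145]
   → E = (512/145, -431/145)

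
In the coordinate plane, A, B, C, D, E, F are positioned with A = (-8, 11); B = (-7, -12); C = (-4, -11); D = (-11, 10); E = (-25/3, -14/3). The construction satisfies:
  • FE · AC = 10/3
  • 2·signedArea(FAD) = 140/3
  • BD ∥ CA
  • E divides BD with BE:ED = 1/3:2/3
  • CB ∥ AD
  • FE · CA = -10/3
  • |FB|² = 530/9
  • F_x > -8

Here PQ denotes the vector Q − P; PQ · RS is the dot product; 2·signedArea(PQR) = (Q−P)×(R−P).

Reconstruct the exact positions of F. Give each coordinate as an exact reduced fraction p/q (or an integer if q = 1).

F = (-22/3, -13/3)

1. F_x = -22/3  [FE · AC = 10/3 ∩ 2·signedArea(FAD) = 140/3]
2. F_y = -13/3  [FE · AC = 10/3 ∩ 2·signedArea(FAD) = 140/3]
   → F = (-22/3, -13/3)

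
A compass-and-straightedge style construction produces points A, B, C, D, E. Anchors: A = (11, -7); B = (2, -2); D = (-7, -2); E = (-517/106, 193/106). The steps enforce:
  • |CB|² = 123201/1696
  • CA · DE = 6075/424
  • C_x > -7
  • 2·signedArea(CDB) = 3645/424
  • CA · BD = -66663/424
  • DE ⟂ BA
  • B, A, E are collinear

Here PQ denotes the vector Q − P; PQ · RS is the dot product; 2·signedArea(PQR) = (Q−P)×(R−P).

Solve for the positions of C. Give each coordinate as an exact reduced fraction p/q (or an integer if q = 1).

C = (-2743/424, -443/424)

1. C_x = -2743/424  [CA · DE = 6075/424 ∩ 2·signedArea(CDB) = 3645/424]
2. C_y = -443/424  [CA · DE = 6075/424 ∩ 2·signedArea(CDB) = 3645/424]
   → C = (-2743/424, -443/424)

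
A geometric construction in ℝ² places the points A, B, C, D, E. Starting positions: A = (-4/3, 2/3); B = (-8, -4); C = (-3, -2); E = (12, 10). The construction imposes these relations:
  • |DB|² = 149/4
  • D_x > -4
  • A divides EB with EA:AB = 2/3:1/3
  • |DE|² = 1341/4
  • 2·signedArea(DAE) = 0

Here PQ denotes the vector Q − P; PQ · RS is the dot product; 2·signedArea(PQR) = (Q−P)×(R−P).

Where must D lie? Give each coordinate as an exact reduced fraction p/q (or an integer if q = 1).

D = (-3, -1/2)

1. D_x = -3  [line -28/3·x + 40/3·y + -64/3 = 0 ∩ |DB|² = 149/4]
2. D_y = -1/2  [line -28/3·x + 40/3·y + -64/3 = 0 ∩ |DB|² = 149/4]
   → D = (-3, -1/2)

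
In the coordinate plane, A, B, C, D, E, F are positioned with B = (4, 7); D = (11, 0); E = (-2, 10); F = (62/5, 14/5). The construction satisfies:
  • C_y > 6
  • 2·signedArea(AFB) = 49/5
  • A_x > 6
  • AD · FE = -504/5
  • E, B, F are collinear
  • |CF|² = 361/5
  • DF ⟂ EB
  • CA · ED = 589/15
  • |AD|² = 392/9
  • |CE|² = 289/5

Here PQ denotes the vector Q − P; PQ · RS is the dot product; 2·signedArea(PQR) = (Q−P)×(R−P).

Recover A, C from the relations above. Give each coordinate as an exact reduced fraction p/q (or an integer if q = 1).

A = (19/3, 14/3)
C = (24/5, 33/5)

1. A_x = 19/3  [2·signedArea(AFB) = 49/5 ∩ AD · FE = -504/5]
2. A_y = 14/3  [2·signedArea(AFB) = 49/5 ∩ AD · FE = -504/5]
   → A = (19/3, 14/3)
3. C_x = 24/5  [line -13·x + 10·y + -18/5 = 0 ∩ |CE|² = 289/5]
4. C_y = 33/5  [line -13·x + 10·y + -18/5 = 0 ∩ |CE|² = 289/5]
   → C = (24/5, 33/5)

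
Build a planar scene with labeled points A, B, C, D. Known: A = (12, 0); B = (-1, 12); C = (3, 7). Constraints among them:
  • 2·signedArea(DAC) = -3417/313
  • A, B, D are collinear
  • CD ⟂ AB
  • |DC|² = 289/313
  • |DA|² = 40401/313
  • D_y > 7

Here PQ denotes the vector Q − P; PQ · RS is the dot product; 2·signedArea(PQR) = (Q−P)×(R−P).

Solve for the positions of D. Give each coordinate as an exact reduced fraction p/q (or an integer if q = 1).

D = (1143/313, 2412/313)

1. D_x = 1143/313  [A, B, D are collinear ∩ CD ⟂ AB]
2. D_y = 2412/313  [A, B, D are collinear ∩ CD ⟂ AB]
   → D = (1143/313, 2412/313)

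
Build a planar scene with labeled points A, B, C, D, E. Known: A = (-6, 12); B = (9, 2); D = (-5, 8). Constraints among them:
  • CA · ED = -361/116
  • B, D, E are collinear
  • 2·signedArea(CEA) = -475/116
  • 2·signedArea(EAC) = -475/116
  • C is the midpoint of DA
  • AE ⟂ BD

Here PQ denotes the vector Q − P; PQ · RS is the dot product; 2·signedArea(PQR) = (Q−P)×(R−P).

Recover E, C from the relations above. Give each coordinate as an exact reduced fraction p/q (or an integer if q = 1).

C = (-11/2, 10)
E = (-423/58, 521/58)

1. E_x = -423/58  [B, D, E are collinear ∩ AE ⟂ BD]
2. E_y = 521/58  [B, D, E are collinear ∩ AE ⟂ BD]
   → E = (-423/58, 521/58)
3. C_x = -11/2  [C is the midpoint of DA]
4. C_y = 10  [C is the midpoint of DA]
   → C = (-11/2, 10)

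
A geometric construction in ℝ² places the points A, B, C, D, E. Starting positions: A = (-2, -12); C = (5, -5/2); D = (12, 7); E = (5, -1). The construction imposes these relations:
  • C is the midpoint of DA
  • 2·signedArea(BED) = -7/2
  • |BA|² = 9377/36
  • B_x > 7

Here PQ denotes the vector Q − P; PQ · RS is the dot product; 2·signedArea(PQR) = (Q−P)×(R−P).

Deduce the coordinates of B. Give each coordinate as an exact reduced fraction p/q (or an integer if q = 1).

1. B_x = 22/3  [line -8·x + 7·y + 101/2 = 0 ∩ |BA|² = 9377/36]
2. B_y = 7/6  [line -8·x + 7·y + 101/2 = 0 ∩ |BA|² = 9377/36]
   → B = (22/3, 7/6)

B = (22/3, 7/6)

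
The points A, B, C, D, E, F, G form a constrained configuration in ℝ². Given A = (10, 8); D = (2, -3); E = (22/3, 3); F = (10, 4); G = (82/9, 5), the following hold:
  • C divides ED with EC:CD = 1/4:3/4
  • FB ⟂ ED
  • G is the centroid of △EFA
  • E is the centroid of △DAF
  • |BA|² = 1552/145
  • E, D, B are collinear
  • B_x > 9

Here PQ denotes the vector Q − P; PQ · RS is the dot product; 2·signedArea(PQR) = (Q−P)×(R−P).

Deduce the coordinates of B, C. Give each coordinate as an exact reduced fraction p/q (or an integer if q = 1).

1. B_x = 1306/145  [E, D, B are collinear ∩ FB ⟂ ED]
2. B_y = 708/145  [E, D, B are collinear ∩ FB ⟂ ED]
   → B = (1306/145, 708/145)
3. C_x = 6  [C divides ED with EC:CD = 1/4:3/4]
4. C_y = 3/2  [C divides ED with EC:CD = 1/4:3/4]
   → C = (6, 3/2)

B = (1306/145, 708/145)
C = (6, 3/2)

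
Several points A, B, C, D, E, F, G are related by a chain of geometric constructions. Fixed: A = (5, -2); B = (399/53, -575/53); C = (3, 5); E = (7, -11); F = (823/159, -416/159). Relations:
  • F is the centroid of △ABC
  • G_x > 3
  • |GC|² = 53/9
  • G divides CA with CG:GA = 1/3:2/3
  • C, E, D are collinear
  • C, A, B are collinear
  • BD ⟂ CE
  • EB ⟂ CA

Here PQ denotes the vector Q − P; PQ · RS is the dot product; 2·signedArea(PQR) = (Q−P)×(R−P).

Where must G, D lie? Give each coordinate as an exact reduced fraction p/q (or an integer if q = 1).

1. G_x = 11/3  [G divides CA with CG:GA = 1/3:2/3]
2. G_y = 8/3  [G divides CA with CG:GA = 1/3:2/3]
   → G = (11/3, 8/3)
3. D_x = 6303/901  [C, E, D are collinear ∩ BD ⟂ CE]
4. D_y = -9895/901  [C, E, D are collinear ∩ BD ⟂ CE]
   → D = (6303/901, -9895/901)

D = (6303/901, -9895/901)
G = (11/3, 8/3)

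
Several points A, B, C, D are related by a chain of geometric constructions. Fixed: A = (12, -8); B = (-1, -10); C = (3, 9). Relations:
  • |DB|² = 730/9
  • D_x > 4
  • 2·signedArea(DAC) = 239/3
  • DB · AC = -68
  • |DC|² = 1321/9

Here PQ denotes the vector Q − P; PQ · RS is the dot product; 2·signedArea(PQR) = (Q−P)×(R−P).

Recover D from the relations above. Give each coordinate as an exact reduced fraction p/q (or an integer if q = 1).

D = (14/3, -3)

1. D_x = 14/3  [DB · AC = -68 ∩ 2·signedArea(DAC) = 239/3]
2. D_y = -3  [DB · AC = -68 ∩ 2·signedArea(DAC) = 239/3]
   → D = (14/3, -3)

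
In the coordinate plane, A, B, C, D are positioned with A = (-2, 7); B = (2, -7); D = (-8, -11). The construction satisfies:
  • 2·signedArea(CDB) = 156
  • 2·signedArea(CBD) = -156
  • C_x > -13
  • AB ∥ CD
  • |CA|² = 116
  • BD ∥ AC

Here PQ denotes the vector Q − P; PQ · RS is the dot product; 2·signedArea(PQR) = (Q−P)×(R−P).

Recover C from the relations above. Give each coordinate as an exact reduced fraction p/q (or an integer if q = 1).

C = (-12, 3)

1. C_x = -12  [AB ∥ CD ∩ BD ∥ AC]
2. C_y = 3  [AB ∥ CD ∩ BD ∥ AC]
   → C = (-12, 3)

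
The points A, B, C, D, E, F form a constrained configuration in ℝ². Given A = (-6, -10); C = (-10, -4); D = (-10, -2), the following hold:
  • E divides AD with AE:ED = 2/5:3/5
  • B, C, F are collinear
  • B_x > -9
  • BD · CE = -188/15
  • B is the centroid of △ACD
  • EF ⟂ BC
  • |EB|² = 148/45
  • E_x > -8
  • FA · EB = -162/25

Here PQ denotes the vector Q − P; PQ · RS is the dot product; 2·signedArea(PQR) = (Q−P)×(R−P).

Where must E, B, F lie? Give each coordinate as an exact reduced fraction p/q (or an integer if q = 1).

1. E_x = -38/5  [E divides AD with AE:ED = 2/5:3/5]
2. E_y = -34/5  [E divides AD with AE:ED = 2/5:3/5]
   → E = (-38/5, -34/5)
3. B_x = -26/3  [B is the centroid of △ACD]
4. B_y = -16/3  [B is the centroid of △ACD]
   → B = (-26/3, -16/3)
5. F_x = -37/5  [B, C, F are collinear ∩ EF ⟂ BC]
6. F_y = -33/5  [B, C, F are collinear ∩ EF ⟂ BC]
   → F = (-37/5, -33/5)

B = (-26/3, -16/3)
E = (-38/5, -34/5)
F = (-37/5, -33/5)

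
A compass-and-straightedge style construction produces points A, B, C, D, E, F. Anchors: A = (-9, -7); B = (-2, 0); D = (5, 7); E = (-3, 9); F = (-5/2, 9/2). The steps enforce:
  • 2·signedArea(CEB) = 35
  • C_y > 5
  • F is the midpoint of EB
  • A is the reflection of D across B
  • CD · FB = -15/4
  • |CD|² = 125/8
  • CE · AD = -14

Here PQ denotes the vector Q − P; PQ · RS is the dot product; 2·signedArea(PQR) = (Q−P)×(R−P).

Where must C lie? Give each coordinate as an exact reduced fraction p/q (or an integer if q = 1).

C = (5/4, 23/4)

1. C_x = 5/4  [CE · AD = -14 ∩ CD · FB = -15/4]
2. C_y = 23/4  [CE · AD = -14 ∩ CD · FB = -15/4]
   → C = (5/4, 23/4)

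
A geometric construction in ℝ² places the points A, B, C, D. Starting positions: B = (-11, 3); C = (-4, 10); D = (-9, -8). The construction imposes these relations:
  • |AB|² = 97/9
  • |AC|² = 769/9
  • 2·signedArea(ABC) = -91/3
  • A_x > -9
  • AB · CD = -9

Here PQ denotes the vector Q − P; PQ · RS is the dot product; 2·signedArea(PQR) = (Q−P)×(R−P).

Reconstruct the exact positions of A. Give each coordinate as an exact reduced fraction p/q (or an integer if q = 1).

A = (-8, 5/3)

1. A_x = -8  [2·signedArea(ABC) = -91/3 ∩ AB · CD = -9]
2. A_y = 5/3  [2·signedArea(ABC) = -91/3 ∩ AB · CD = -9]
   → A = (-8, 5/3)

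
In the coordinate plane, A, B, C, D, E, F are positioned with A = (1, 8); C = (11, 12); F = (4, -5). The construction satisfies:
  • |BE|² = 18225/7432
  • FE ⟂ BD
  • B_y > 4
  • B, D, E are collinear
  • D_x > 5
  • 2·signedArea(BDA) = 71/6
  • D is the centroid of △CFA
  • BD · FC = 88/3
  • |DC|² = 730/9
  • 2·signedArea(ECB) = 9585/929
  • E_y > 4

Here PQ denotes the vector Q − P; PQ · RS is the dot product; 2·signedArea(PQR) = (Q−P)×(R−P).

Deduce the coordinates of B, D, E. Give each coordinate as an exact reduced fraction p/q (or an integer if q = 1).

B = (7/4, 19/4)
D = (16/3, 5)
E = (3077/929, 4514/929)

1. D_x = 16/3  [D is the centroid of △CFA]
2. D_y = 5  [D is the centroid of △CFA]
   → D = (16/3, 5)
3. B_x = 7/4  [BD · FC = 88/3 ∩ 2·signedArea(BDA) = 71/6]
4. B_y = 19/4  [BD · FC = 88/3 ∩ 2·signedArea(BDA) = 71/6]
   → B = (7/4, 19/4)
5. E_x = 3077/929  [B, D, E are collinear ∩ FE ⟂ BD]
6. E_y = 4514/929  [B, D, E are collinear ∩ FE ⟂ BD]
   → E = (3077/929, 4514/929)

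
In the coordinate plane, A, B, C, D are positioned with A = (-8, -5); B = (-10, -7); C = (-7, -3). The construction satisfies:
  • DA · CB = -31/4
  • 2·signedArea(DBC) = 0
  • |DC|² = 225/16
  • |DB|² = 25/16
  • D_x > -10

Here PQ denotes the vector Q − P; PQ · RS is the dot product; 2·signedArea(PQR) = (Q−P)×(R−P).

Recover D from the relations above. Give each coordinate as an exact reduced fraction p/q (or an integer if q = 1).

D = (-37/4, -6)

1. D_x = -37/4  [2·signedArea(DBC) = 0 ∩ DA · CB = -31/4]
2. D_y = -6  [2·signedArea(DBC) = 0 ∩ DA · CB = -31/4]
   → D = (-37/4, -6)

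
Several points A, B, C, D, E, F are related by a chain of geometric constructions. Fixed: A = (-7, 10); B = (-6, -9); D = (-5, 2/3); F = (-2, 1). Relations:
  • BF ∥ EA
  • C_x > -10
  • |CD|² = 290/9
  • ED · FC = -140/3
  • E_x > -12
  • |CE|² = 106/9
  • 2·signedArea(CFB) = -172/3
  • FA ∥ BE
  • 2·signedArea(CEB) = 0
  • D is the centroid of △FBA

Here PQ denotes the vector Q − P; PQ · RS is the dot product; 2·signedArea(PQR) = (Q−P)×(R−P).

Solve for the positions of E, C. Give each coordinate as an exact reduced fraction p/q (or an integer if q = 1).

1. E_x = -11  [BF ∥ EA ∩ FA ∥ BE]
2. E_y = 0  [BF ∥ EA ∩ FA ∥ BE]
   → E = (-11, 0)
3. C_x = -28/3  [2·signedArea(CEB) = 0 ∩ 2·signedArea(CFB) = -172/3]
4. C_y = -3  [2·signedArea(CEB) = 0 ∩ 2·signedArea(CFB) = -172/3]
   → C = (-28/3, -3)

C = (-28/3, -3)
E = (-11, 0)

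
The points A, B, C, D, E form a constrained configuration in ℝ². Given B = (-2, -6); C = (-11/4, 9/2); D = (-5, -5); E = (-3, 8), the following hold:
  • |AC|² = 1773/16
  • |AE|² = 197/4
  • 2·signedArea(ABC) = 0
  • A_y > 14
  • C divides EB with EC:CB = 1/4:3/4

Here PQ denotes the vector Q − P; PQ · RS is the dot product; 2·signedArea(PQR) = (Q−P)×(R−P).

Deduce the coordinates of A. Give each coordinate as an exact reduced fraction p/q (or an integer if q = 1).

A = (-7/2, 15)

1. A_x = -7/2  [line -21/2·x + -3/4·y + -51/2 = 0 ∩ |AC|² = 1773/16]
2. A_y = 15  [line -21/2·x + -3/4·y + -51/2 = 0 ∩ |AC|² = 1773/16]
   → A = (-7/2, 15)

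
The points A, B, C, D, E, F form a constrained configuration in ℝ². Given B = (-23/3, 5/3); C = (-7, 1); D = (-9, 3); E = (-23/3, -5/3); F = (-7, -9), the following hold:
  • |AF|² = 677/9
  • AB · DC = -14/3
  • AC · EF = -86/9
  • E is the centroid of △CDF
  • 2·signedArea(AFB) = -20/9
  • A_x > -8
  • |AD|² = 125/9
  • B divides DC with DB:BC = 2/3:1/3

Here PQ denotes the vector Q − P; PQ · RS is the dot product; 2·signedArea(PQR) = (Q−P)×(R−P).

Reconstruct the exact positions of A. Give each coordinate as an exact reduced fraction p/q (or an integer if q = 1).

1. A_x = -22/3  [2·signedArea(AFB) = -20/9 ∩ AB · DC = -14/3]
2. A_y = -1/3  [2·signedArea(AFB) = -20/9 ∩ AB · DC = -14/3]
   → A = (-22/3, -1/3)

A = (-22/3, -1/3)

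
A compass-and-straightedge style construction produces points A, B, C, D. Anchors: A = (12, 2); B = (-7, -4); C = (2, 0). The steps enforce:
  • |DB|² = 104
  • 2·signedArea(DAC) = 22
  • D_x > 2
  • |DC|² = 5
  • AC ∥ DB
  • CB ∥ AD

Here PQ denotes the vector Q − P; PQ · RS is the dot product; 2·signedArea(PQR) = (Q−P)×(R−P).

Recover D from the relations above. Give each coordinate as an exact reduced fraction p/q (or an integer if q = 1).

D = (3, -2)

1. D_x = 3  [AC ∥ DB ∩ CB ∥ AD]
2. D_y = -2  [AC ∥ DB ∩ CB ∥ AD]
   → D = (3, -2)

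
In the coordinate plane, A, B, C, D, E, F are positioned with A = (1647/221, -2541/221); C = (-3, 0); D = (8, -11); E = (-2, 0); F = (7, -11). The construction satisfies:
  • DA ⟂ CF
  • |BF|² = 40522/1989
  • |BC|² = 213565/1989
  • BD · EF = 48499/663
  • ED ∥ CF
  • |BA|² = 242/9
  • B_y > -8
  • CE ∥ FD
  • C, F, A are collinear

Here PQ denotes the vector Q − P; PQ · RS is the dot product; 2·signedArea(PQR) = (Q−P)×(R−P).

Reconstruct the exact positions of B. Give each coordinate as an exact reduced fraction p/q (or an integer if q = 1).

B = (2752/663, -4972/663)

1. B_x = 2752/663  [line -9·x + 11·y + 79460/663 = 0 ∩ |BC|² = 213565/1989]
2. B_y = -4972/663  [line -9·x + 11·y + 79460/663 = 0 ∩ |BC|² = 213565/1989]
   → B = (2752/663, -4972/663)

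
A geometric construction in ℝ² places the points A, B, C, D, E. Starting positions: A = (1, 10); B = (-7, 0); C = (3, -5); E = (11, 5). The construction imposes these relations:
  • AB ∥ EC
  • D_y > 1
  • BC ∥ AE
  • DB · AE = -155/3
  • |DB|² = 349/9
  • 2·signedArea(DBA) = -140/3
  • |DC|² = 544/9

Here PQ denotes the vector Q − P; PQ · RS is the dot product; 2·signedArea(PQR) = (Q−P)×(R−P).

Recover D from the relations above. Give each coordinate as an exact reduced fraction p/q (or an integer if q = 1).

D = (-1, 5/3)

1. D_x = -1  [2·signedArea(DBA) = -140/3 ∩ DB · AE = -155/3]
2. D_y = 5/3  [2·signedArea(DBA) = -140/3 ∩ DB · AE = -155/3]
   → D = (-1, 5/3)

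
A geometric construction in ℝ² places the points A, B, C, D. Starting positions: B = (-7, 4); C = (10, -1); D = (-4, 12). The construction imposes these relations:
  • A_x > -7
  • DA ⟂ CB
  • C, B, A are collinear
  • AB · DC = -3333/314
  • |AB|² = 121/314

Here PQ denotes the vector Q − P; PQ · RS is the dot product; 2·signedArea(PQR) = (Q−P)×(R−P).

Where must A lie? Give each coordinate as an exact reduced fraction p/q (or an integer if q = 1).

A = (-2011/314, 1201/314)

1. A_x = -2011/314  [C, B, A are collinear ∩ DA ⟂ CB]
2. A_y = 1201/314  [C, B, A are collinear ∩ DA ⟂ CB]
   → A = (-2011/314, 1201/314)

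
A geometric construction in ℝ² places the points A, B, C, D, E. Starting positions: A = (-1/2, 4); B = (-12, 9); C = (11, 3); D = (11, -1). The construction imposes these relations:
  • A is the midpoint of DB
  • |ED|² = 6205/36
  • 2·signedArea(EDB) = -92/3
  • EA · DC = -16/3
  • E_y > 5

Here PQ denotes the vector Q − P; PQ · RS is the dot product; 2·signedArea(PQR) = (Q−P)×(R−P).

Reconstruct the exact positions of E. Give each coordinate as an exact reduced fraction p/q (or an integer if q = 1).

E = (-1/2, 16/3)

1. E_x = -1/2  [2·signedArea(EDB) = -92/3 ∩ EA · DC = -16/3]
2. E_y = 16/3  [2·signedArea(EDB) = -92/3 ∩ EA · DC = -16/3]
   → E = (-1/2, 16/3)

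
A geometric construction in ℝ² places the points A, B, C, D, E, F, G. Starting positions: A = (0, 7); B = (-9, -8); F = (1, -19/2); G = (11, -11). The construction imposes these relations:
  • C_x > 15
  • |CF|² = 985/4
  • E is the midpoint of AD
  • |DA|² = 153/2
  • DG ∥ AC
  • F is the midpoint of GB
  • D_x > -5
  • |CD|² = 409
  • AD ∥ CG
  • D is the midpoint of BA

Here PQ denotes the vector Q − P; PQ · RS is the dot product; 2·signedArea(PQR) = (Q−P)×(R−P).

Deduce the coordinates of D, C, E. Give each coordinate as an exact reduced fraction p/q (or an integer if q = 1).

C = (31/2, -7/2)
D = (-9/2, -1/2)
E = (-9/4, 13/4)

1. D_x = -9/2  [D is the midpoint of BA]
2. D_y = -1/2  [D is the midpoint of BA]
   → D = (-9/2, -1/2)
3. C_x = 31/2  [AD ∥ CG ∩ DG ∥ AC]
4. C_y = -7/2  [AD ∥ CG ∩ DG ∥ AC]
   → C = (31/2, -7/2)
5. E_x = -9/4  [E is the midpoint of AD]
6. E_y = 13/4  [E is the midpoint of AD]
   → E = (-9/4, 13/4)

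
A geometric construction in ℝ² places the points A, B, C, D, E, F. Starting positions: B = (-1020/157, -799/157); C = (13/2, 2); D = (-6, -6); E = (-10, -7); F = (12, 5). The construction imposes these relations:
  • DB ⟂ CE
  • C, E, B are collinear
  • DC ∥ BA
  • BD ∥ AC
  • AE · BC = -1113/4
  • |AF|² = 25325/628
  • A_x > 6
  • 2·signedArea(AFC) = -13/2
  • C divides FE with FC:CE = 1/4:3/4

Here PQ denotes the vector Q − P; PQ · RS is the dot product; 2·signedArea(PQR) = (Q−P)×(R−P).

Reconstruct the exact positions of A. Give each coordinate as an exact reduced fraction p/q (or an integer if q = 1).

A = (1885/314, 457/157)

1. A_x = 1885/314  [BD ∥ AC ∩ DC ∥ BA]
2. A_y = 457/157  [BD ∥ AC ∩ DC ∥ BA]
   → A = (1885/314, 457/157)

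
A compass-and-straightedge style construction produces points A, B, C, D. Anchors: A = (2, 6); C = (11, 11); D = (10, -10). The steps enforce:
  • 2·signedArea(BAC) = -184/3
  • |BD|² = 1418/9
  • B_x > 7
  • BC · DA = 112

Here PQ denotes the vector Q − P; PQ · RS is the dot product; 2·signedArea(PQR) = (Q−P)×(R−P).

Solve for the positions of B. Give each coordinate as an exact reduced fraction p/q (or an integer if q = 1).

1. B_x = 23/3  [2·signedArea(BAC) = -184/3 ∩ BC · DA = 112]
2. B_y = 7/3  [2·signedArea(BAC) = -184/3 ∩ BC · DA = 112]
   → B = (23/3, 7/3)

B = (23/3, 7/3)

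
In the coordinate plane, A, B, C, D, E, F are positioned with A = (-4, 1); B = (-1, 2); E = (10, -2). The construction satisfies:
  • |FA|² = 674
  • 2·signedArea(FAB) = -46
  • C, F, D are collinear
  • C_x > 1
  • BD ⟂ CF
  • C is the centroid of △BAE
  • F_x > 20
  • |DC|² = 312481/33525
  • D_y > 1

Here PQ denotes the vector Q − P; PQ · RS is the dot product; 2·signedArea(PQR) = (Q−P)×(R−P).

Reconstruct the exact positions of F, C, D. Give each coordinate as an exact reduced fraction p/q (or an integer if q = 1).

1. F_x = 21  [line -1·x + 3·y + 39 = 0 ∩ |FA|² = 674]
2. F_y = -6  [line -1·x + 3·y + 39 = 0 ∩ |FA|² = 674]
   → F = (21, -6)
3. C_x = 5/3  [C is the centroid of △BAE]
4. C_y = 1/3  [C is the centroid of △BAE]
   → C = (5/3, 1/3)
5. D_x = -4599/3725  [C, F, D are collinear ∩ BD ⟂ CF]
6. D_y = 4782/3725  [C, F, D are collinear ∩ BD ⟂ CF]
   → D = (-4599/3725, 4782/3725)

C = (5/3, 1/3)
D = (-4599/3725, 4782/3725)
F = (21, -6)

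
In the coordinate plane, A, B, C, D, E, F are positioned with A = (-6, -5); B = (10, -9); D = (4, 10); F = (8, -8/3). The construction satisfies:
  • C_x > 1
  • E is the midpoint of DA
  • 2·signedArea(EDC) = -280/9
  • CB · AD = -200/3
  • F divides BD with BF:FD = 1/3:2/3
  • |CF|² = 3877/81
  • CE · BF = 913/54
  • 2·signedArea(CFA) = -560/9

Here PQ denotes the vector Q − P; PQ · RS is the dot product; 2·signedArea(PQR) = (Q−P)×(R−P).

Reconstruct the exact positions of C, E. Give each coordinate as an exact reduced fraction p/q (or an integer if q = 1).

C = (2, 7/9)
E = (-1, 5/2)

1. C_x = 2  [2·signedArea(CFA) = -560/9 ∩ CB · AD = -200/3]
2. C_y = 7/9  [2·signedArea(CFA) = -560/9 ∩ CB · AD = -200/3]
   → C = (2, 7/9)
3. E_x = -1  [CE · BF = 913/54 ∩ E is the midpoint of DA]
4. E_y = 5/2  [CE · BF = 913/54 ∩ E is the midpoint of DA]
   → E = (-1, 5/2)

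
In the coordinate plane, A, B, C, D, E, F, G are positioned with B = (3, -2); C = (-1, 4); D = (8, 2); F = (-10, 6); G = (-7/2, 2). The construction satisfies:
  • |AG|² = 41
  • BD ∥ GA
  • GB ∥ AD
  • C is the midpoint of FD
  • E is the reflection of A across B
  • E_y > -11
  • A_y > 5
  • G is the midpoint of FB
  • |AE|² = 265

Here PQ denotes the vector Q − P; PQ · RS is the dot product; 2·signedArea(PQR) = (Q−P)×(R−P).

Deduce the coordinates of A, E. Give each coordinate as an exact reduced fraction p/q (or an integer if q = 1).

A = (3/2, 6)
E = (9/2, -10)

1. A_x = 3/2  [GB ∥ AD ∩ BD ∥ GA]
2. A_y = 6  [GB ∥ AD ∩ BD ∥ GA]
   → A = (3/2, 6)
3. E_x = 9/2  [E is the reflection of A across B]
4. E_y = -10  [E is the reflection of A across B]
   → E = (9/2, -10)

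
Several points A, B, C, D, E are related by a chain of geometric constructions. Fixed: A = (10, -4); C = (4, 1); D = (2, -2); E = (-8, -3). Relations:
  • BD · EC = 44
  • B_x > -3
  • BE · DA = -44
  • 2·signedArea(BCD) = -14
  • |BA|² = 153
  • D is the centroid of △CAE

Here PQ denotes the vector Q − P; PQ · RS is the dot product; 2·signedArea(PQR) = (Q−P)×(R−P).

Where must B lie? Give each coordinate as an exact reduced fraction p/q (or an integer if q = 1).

1. B_x = -2  [BE · DA = -44 ∩ BD · EC = 44]
2. B_y = -1  [BE · DA = -44 ∩ BD · EC = 44]
   → B = (-2, -1)

B = (-2, -1)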